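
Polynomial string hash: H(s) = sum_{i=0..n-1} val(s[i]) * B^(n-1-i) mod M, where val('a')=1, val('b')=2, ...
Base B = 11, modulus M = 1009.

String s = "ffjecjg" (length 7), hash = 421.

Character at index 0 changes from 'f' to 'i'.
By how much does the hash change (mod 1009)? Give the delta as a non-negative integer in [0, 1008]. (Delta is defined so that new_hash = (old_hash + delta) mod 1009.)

Delta formula: (val(new) - val(old)) * B^(n-1-k) mod M
  val('i') - val('f') = 9 - 6 = 3
  B^(n-1-k) = 11^6 mod 1009 = 766
  Delta = 3 * 766 mod 1009 = 280

Answer: 280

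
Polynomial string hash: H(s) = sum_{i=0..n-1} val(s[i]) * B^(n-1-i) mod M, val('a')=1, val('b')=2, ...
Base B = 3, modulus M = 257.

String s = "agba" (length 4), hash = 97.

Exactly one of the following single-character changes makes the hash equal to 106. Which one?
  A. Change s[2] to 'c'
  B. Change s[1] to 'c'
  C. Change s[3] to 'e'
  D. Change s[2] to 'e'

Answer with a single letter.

Answer: D

Derivation:
Option A: s[2]='b'->'c', delta=(3-2)*3^1 mod 257 = 3, hash=97+3 mod 257 = 100
Option B: s[1]='g'->'c', delta=(3-7)*3^2 mod 257 = 221, hash=97+221 mod 257 = 61
Option C: s[3]='a'->'e', delta=(5-1)*3^0 mod 257 = 4, hash=97+4 mod 257 = 101
Option D: s[2]='b'->'e', delta=(5-2)*3^1 mod 257 = 9, hash=97+9 mod 257 = 106 <-- target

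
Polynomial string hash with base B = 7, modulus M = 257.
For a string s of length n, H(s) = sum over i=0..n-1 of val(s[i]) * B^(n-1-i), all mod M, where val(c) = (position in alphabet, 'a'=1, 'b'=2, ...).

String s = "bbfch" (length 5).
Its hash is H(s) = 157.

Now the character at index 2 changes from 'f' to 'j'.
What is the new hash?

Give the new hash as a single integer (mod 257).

val('f') = 6, val('j') = 10
Position k = 2, exponent = n-1-k = 2
B^2 mod M = 7^2 mod 257 = 49
Delta = (10 - 6) * 49 mod 257 = 196
New hash = (157 + 196) mod 257 = 96

Answer: 96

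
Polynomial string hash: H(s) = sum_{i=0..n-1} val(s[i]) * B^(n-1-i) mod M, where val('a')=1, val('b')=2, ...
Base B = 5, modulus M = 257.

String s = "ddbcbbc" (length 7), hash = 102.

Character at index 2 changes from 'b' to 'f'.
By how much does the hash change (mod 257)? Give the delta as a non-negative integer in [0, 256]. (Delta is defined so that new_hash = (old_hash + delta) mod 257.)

Delta formula: (val(new) - val(old)) * B^(n-1-k) mod M
  val('f') - val('b') = 6 - 2 = 4
  B^(n-1-k) = 5^4 mod 257 = 111
  Delta = 4 * 111 mod 257 = 187

Answer: 187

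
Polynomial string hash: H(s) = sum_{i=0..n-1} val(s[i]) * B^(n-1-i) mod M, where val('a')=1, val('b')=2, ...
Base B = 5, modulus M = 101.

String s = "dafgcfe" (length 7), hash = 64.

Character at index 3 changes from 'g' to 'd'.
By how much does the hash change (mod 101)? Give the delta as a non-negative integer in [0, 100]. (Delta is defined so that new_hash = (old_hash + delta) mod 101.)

Answer: 29

Derivation:
Delta formula: (val(new) - val(old)) * B^(n-1-k) mod M
  val('d') - val('g') = 4 - 7 = -3
  B^(n-1-k) = 5^3 mod 101 = 24
  Delta = -3 * 24 mod 101 = 29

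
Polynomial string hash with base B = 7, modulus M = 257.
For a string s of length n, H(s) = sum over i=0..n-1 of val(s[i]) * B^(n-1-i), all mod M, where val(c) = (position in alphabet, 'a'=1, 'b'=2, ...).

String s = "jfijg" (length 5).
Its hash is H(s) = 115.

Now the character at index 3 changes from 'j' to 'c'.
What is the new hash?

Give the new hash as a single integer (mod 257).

val('j') = 10, val('c') = 3
Position k = 3, exponent = n-1-k = 1
B^1 mod M = 7^1 mod 257 = 7
Delta = (3 - 10) * 7 mod 257 = 208
New hash = (115 + 208) mod 257 = 66

Answer: 66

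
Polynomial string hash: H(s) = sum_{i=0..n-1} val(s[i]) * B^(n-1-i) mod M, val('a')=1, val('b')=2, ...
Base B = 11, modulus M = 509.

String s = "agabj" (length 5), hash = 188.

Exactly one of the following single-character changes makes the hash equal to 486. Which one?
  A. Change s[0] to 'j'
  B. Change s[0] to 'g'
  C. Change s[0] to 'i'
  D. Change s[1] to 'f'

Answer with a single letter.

Answer: B

Derivation:
Option A: s[0]='a'->'j', delta=(10-1)*11^4 mod 509 = 447, hash=188+447 mod 509 = 126
Option B: s[0]='a'->'g', delta=(7-1)*11^4 mod 509 = 298, hash=188+298 mod 509 = 486 <-- target
Option C: s[0]='a'->'i', delta=(9-1)*11^4 mod 509 = 58, hash=188+58 mod 509 = 246
Option D: s[1]='g'->'f', delta=(6-7)*11^3 mod 509 = 196, hash=188+196 mod 509 = 384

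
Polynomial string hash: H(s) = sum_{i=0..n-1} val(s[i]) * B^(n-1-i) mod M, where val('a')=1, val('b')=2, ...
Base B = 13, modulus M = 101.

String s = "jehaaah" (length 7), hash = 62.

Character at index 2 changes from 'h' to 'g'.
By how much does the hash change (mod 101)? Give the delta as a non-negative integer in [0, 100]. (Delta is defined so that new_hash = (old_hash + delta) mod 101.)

Answer: 22

Derivation:
Delta formula: (val(new) - val(old)) * B^(n-1-k) mod M
  val('g') - val('h') = 7 - 8 = -1
  B^(n-1-k) = 13^4 mod 101 = 79
  Delta = -1 * 79 mod 101 = 22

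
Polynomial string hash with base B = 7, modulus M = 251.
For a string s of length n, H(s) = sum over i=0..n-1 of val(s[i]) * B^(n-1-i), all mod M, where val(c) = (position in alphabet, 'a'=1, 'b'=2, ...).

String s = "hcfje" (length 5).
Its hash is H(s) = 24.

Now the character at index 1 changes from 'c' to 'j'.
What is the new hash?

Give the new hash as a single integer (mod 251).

val('c') = 3, val('j') = 10
Position k = 1, exponent = n-1-k = 3
B^3 mod M = 7^3 mod 251 = 92
Delta = (10 - 3) * 92 mod 251 = 142
New hash = (24 + 142) mod 251 = 166

Answer: 166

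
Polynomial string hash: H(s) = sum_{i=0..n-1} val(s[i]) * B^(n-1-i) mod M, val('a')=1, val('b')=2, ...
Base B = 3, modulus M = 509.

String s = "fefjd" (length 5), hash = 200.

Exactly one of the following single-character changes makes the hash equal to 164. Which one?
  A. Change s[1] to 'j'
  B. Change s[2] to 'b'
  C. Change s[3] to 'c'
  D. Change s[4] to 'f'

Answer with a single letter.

Answer: B

Derivation:
Option A: s[1]='e'->'j', delta=(10-5)*3^3 mod 509 = 135, hash=200+135 mod 509 = 335
Option B: s[2]='f'->'b', delta=(2-6)*3^2 mod 509 = 473, hash=200+473 mod 509 = 164 <-- target
Option C: s[3]='j'->'c', delta=(3-10)*3^1 mod 509 = 488, hash=200+488 mod 509 = 179
Option D: s[4]='d'->'f', delta=(6-4)*3^0 mod 509 = 2, hash=200+2 mod 509 = 202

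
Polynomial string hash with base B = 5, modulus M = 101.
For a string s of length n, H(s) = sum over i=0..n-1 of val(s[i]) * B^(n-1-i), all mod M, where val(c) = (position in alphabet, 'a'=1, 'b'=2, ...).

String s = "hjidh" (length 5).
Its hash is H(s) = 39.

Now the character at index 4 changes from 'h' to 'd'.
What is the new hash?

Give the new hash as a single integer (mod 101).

val('h') = 8, val('d') = 4
Position k = 4, exponent = n-1-k = 0
B^0 mod M = 5^0 mod 101 = 1
Delta = (4 - 8) * 1 mod 101 = 97
New hash = (39 + 97) mod 101 = 35

Answer: 35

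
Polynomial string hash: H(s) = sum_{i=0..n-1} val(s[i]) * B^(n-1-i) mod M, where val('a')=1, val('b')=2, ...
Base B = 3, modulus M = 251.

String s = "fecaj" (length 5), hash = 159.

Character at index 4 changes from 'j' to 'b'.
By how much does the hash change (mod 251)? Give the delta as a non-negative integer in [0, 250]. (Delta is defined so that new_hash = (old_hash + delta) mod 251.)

Answer: 243

Derivation:
Delta formula: (val(new) - val(old)) * B^(n-1-k) mod M
  val('b') - val('j') = 2 - 10 = -8
  B^(n-1-k) = 3^0 mod 251 = 1
  Delta = -8 * 1 mod 251 = 243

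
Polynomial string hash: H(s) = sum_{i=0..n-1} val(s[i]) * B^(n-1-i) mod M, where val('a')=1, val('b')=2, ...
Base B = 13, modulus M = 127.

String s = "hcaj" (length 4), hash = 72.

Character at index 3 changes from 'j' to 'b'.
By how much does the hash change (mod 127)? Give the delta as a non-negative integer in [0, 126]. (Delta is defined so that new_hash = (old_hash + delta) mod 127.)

Delta formula: (val(new) - val(old)) * B^(n-1-k) mod M
  val('b') - val('j') = 2 - 10 = -8
  B^(n-1-k) = 13^0 mod 127 = 1
  Delta = -8 * 1 mod 127 = 119

Answer: 119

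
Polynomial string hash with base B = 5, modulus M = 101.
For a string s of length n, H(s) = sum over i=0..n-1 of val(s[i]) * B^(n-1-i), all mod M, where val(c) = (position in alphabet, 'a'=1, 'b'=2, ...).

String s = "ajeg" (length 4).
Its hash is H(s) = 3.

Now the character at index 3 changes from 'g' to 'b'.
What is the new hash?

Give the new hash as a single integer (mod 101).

val('g') = 7, val('b') = 2
Position k = 3, exponent = n-1-k = 0
B^0 mod M = 5^0 mod 101 = 1
Delta = (2 - 7) * 1 mod 101 = 96
New hash = (3 + 96) mod 101 = 99

Answer: 99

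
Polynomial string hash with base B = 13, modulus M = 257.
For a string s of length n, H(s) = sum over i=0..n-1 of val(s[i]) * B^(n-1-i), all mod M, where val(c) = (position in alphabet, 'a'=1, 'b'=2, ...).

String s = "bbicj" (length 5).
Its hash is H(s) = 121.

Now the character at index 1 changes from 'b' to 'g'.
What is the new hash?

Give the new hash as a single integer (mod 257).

val('b') = 2, val('g') = 7
Position k = 1, exponent = n-1-k = 3
B^3 mod M = 13^3 mod 257 = 141
Delta = (7 - 2) * 141 mod 257 = 191
New hash = (121 + 191) mod 257 = 55

Answer: 55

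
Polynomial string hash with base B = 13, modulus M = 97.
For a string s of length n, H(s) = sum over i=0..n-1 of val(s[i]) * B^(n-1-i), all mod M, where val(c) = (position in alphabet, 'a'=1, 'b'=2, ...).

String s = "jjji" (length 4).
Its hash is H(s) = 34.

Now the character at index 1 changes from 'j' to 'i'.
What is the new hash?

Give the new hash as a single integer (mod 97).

val('j') = 10, val('i') = 9
Position k = 1, exponent = n-1-k = 2
B^2 mod M = 13^2 mod 97 = 72
Delta = (9 - 10) * 72 mod 97 = 25
New hash = (34 + 25) mod 97 = 59

Answer: 59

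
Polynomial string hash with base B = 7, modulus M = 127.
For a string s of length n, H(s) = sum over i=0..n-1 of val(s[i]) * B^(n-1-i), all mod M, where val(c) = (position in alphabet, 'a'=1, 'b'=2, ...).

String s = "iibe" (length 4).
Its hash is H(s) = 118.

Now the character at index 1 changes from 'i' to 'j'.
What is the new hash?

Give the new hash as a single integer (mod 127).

val('i') = 9, val('j') = 10
Position k = 1, exponent = n-1-k = 2
B^2 mod M = 7^2 mod 127 = 49
Delta = (10 - 9) * 49 mod 127 = 49
New hash = (118 + 49) mod 127 = 40

Answer: 40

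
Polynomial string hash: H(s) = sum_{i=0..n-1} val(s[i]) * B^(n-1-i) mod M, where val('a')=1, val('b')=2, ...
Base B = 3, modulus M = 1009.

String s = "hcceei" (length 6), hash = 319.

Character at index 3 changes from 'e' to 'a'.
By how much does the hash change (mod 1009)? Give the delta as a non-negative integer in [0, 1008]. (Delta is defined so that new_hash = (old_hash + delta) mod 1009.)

Answer: 973

Derivation:
Delta formula: (val(new) - val(old)) * B^(n-1-k) mod M
  val('a') - val('e') = 1 - 5 = -4
  B^(n-1-k) = 3^2 mod 1009 = 9
  Delta = -4 * 9 mod 1009 = 973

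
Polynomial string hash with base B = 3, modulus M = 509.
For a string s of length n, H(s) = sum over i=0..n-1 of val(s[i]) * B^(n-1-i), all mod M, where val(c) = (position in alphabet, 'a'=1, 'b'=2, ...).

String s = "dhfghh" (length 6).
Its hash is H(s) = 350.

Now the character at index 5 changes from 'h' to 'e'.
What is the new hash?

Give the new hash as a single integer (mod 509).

Answer: 347

Derivation:
val('h') = 8, val('e') = 5
Position k = 5, exponent = n-1-k = 0
B^0 mod M = 3^0 mod 509 = 1
Delta = (5 - 8) * 1 mod 509 = 506
New hash = (350 + 506) mod 509 = 347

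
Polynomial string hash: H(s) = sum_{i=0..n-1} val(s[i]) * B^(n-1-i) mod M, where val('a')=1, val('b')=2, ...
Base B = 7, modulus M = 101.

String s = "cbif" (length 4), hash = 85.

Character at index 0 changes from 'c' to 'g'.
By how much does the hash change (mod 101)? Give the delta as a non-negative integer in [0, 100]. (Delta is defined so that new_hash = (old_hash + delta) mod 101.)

Delta formula: (val(new) - val(old)) * B^(n-1-k) mod M
  val('g') - val('c') = 7 - 3 = 4
  B^(n-1-k) = 7^3 mod 101 = 40
  Delta = 4 * 40 mod 101 = 59

Answer: 59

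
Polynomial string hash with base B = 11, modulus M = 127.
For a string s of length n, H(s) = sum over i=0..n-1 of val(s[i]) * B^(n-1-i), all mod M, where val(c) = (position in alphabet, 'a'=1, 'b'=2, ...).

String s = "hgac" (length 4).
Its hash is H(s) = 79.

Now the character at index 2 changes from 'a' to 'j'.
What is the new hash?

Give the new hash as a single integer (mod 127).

val('a') = 1, val('j') = 10
Position k = 2, exponent = n-1-k = 1
B^1 mod M = 11^1 mod 127 = 11
Delta = (10 - 1) * 11 mod 127 = 99
New hash = (79 + 99) mod 127 = 51

Answer: 51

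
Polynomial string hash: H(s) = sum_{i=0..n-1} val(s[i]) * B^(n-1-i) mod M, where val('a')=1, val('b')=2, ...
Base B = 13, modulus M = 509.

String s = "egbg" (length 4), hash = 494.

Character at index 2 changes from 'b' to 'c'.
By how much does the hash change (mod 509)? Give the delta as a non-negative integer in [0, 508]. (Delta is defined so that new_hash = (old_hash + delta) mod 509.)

Delta formula: (val(new) - val(old)) * B^(n-1-k) mod M
  val('c') - val('b') = 3 - 2 = 1
  B^(n-1-k) = 13^1 mod 509 = 13
  Delta = 1 * 13 mod 509 = 13

Answer: 13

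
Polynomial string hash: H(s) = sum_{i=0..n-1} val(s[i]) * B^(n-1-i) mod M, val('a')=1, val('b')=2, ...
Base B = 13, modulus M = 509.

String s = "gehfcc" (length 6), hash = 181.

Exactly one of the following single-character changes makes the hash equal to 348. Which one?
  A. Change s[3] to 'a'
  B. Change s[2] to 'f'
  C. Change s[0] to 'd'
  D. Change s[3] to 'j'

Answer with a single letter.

Option A: s[3]='f'->'a', delta=(1-6)*13^2 mod 509 = 173, hash=181+173 mod 509 = 354
Option B: s[2]='h'->'f', delta=(6-8)*13^3 mod 509 = 187, hash=181+187 mod 509 = 368
Option C: s[0]='g'->'d', delta=(4-7)*13^5 mod 509 = 322, hash=181+322 mod 509 = 503
Option D: s[3]='f'->'j', delta=(10-6)*13^2 mod 509 = 167, hash=181+167 mod 509 = 348 <-- target

Answer: D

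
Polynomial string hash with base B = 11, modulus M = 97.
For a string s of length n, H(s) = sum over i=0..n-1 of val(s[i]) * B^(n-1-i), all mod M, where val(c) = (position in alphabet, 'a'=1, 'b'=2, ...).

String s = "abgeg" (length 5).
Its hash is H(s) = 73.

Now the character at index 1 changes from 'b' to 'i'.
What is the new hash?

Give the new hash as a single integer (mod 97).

val('b') = 2, val('i') = 9
Position k = 1, exponent = n-1-k = 3
B^3 mod M = 11^3 mod 97 = 70
Delta = (9 - 2) * 70 mod 97 = 5
New hash = (73 + 5) mod 97 = 78

Answer: 78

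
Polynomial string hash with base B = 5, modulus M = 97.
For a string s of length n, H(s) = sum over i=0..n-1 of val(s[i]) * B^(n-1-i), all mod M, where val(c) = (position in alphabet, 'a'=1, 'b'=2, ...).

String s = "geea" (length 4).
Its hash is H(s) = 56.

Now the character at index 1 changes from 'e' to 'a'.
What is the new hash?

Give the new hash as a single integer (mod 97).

Answer: 53

Derivation:
val('e') = 5, val('a') = 1
Position k = 1, exponent = n-1-k = 2
B^2 mod M = 5^2 mod 97 = 25
Delta = (1 - 5) * 25 mod 97 = 94
New hash = (56 + 94) mod 97 = 53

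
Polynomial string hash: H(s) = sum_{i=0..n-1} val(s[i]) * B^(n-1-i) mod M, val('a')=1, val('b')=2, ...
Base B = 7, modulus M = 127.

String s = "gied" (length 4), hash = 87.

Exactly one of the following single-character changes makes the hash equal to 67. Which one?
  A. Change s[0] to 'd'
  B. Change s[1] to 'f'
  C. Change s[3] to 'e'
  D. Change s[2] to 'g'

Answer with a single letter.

Answer: B

Derivation:
Option A: s[0]='g'->'d', delta=(4-7)*7^3 mod 127 = 114, hash=87+114 mod 127 = 74
Option B: s[1]='i'->'f', delta=(6-9)*7^2 mod 127 = 107, hash=87+107 mod 127 = 67 <-- target
Option C: s[3]='d'->'e', delta=(5-4)*7^0 mod 127 = 1, hash=87+1 mod 127 = 88
Option D: s[2]='e'->'g', delta=(7-5)*7^1 mod 127 = 14, hash=87+14 mod 127 = 101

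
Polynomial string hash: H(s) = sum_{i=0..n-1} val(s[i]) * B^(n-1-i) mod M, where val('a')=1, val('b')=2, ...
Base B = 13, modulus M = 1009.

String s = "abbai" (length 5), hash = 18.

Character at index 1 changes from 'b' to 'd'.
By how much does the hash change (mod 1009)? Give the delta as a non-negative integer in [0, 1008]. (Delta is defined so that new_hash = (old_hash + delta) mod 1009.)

Answer: 358

Derivation:
Delta formula: (val(new) - val(old)) * B^(n-1-k) mod M
  val('d') - val('b') = 4 - 2 = 2
  B^(n-1-k) = 13^3 mod 1009 = 179
  Delta = 2 * 179 mod 1009 = 358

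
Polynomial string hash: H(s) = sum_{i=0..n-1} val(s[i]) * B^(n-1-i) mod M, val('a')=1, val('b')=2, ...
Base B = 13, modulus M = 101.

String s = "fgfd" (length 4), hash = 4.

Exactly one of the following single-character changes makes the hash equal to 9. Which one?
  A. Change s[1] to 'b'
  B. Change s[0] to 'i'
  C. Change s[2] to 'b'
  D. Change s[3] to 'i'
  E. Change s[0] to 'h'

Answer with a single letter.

Option A: s[1]='g'->'b', delta=(2-7)*13^2 mod 101 = 64, hash=4+64 mod 101 = 68
Option B: s[0]='f'->'i', delta=(9-6)*13^3 mod 101 = 26, hash=4+26 mod 101 = 30
Option C: s[2]='f'->'b', delta=(2-6)*13^1 mod 101 = 49, hash=4+49 mod 101 = 53
Option D: s[3]='d'->'i', delta=(9-4)*13^0 mod 101 = 5, hash=4+5 mod 101 = 9 <-- target
Option E: s[0]='f'->'h', delta=(8-6)*13^3 mod 101 = 51, hash=4+51 mod 101 = 55

Answer: D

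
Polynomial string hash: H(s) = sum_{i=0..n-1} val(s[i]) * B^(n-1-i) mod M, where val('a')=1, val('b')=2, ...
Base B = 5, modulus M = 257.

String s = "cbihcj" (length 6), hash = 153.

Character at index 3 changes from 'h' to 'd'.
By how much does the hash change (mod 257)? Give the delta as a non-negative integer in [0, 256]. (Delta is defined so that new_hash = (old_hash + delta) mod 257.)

Delta formula: (val(new) - val(old)) * B^(n-1-k) mod M
  val('d') - val('h') = 4 - 8 = -4
  B^(n-1-k) = 5^2 mod 257 = 25
  Delta = -4 * 25 mod 257 = 157

Answer: 157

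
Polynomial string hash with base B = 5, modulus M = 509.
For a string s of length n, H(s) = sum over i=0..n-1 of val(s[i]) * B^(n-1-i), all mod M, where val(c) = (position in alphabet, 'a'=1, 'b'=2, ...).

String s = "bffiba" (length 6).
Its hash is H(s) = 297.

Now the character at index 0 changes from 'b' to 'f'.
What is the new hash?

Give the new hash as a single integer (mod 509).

Answer: 72

Derivation:
val('b') = 2, val('f') = 6
Position k = 0, exponent = n-1-k = 5
B^5 mod M = 5^5 mod 509 = 71
Delta = (6 - 2) * 71 mod 509 = 284
New hash = (297 + 284) mod 509 = 72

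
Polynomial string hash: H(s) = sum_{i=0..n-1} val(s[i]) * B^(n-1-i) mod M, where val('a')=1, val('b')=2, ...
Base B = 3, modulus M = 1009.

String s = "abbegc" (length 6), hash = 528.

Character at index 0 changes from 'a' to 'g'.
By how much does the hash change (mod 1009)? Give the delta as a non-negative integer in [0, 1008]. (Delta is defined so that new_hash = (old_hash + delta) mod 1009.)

Answer: 449

Derivation:
Delta formula: (val(new) - val(old)) * B^(n-1-k) mod M
  val('g') - val('a') = 7 - 1 = 6
  B^(n-1-k) = 3^5 mod 1009 = 243
  Delta = 6 * 243 mod 1009 = 449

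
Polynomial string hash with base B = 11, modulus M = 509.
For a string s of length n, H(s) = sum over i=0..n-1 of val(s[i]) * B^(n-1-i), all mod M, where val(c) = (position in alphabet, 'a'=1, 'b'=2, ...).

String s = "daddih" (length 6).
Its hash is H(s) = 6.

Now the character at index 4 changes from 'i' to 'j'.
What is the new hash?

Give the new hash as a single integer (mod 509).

val('i') = 9, val('j') = 10
Position k = 4, exponent = n-1-k = 1
B^1 mod M = 11^1 mod 509 = 11
Delta = (10 - 9) * 11 mod 509 = 11
New hash = (6 + 11) mod 509 = 17

Answer: 17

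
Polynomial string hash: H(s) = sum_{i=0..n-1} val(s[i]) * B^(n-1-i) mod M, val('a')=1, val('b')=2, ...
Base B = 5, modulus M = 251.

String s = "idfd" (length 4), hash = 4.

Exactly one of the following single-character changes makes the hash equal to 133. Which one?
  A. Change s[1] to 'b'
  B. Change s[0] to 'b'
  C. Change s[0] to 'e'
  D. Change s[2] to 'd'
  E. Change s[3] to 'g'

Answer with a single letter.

Answer: B

Derivation:
Option A: s[1]='d'->'b', delta=(2-4)*5^2 mod 251 = 201, hash=4+201 mod 251 = 205
Option B: s[0]='i'->'b', delta=(2-9)*5^3 mod 251 = 129, hash=4+129 mod 251 = 133 <-- target
Option C: s[0]='i'->'e', delta=(5-9)*5^3 mod 251 = 2, hash=4+2 mod 251 = 6
Option D: s[2]='f'->'d', delta=(4-6)*5^1 mod 251 = 241, hash=4+241 mod 251 = 245
Option E: s[3]='d'->'g', delta=(7-4)*5^0 mod 251 = 3, hash=4+3 mod 251 = 7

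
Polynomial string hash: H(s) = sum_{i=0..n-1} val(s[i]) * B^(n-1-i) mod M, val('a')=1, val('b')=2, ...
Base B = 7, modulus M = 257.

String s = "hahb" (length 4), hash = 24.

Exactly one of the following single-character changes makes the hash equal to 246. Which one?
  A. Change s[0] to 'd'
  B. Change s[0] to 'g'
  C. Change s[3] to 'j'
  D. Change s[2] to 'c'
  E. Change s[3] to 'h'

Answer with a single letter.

Answer: D

Derivation:
Option A: s[0]='h'->'d', delta=(4-8)*7^3 mod 257 = 170, hash=24+170 mod 257 = 194
Option B: s[0]='h'->'g', delta=(7-8)*7^3 mod 257 = 171, hash=24+171 mod 257 = 195
Option C: s[3]='b'->'j', delta=(10-2)*7^0 mod 257 = 8, hash=24+8 mod 257 = 32
Option D: s[2]='h'->'c', delta=(3-8)*7^1 mod 257 = 222, hash=24+222 mod 257 = 246 <-- target
Option E: s[3]='b'->'h', delta=(8-2)*7^0 mod 257 = 6, hash=24+6 mod 257 = 30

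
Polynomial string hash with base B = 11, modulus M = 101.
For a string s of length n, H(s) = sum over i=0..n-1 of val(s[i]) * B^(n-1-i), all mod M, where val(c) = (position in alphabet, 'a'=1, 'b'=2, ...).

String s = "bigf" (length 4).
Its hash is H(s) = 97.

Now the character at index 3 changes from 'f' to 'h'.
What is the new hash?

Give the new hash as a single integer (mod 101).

Answer: 99

Derivation:
val('f') = 6, val('h') = 8
Position k = 3, exponent = n-1-k = 0
B^0 mod M = 11^0 mod 101 = 1
Delta = (8 - 6) * 1 mod 101 = 2
New hash = (97 + 2) mod 101 = 99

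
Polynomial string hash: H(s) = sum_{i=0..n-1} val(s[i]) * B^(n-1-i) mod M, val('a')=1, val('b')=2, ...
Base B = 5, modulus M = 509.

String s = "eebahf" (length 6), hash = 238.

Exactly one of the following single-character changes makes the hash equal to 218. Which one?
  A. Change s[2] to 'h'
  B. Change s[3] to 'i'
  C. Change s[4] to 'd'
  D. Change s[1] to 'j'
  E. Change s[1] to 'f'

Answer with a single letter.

Answer: C

Derivation:
Option A: s[2]='b'->'h', delta=(8-2)*5^3 mod 509 = 241, hash=238+241 mod 509 = 479
Option B: s[3]='a'->'i', delta=(9-1)*5^2 mod 509 = 200, hash=238+200 mod 509 = 438
Option C: s[4]='h'->'d', delta=(4-8)*5^1 mod 509 = 489, hash=238+489 mod 509 = 218 <-- target
Option D: s[1]='e'->'j', delta=(10-5)*5^4 mod 509 = 71, hash=238+71 mod 509 = 309
Option E: s[1]='e'->'f', delta=(6-5)*5^4 mod 509 = 116, hash=238+116 mod 509 = 354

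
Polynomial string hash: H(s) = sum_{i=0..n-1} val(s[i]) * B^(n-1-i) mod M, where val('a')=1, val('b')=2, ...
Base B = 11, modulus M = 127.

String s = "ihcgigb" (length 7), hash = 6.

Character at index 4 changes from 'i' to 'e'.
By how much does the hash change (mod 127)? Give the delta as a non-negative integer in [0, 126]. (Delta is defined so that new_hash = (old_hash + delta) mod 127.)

Delta formula: (val(new) - val(old)) * B^(n-1-k) mod M
  val('e') - val('i') = 5 - 9 = -4
  B^(n-1-k) = 11^2 mod 127 = 121
  Delta = -4 * 121 mod 127 = 24

Answer: 24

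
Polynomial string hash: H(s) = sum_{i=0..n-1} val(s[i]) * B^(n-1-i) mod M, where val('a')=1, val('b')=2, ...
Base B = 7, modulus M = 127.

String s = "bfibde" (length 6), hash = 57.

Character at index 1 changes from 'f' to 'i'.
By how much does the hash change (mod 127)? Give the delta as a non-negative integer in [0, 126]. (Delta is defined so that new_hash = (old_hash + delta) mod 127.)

Delta formula: (val(new) - val(old)) * B^(n-1-k) mod M
  val('i') - val('f') = 9 - 6 = 3
  B^(n-1-k) = 7^4 mod 127 = 115
  Delta = 3 * 115 mod 127 = 91

Answer: 91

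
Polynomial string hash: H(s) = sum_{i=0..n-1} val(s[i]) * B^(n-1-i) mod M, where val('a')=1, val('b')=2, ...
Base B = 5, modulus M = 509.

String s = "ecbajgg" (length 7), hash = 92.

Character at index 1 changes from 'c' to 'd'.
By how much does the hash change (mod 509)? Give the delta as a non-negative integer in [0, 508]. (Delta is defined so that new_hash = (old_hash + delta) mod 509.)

Answer: 71

Derivation:
Delta formula: (val(new) - val(old)) * B^(n-1-k) mod M
  val('d') - val('c') = 4 - 3 = 1
  B^(n-1-k) = 5^5 mod 509 = 71
  Delta = 1 * 71 mod 509 = 71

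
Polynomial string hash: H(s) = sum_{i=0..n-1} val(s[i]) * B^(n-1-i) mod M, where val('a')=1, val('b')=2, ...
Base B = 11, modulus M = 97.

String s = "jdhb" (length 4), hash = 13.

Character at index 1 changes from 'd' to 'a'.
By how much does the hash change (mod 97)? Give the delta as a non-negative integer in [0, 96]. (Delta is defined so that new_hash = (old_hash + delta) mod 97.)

Delta formula: (val(new) - val(old)) * B^(n-1-k) mod M
  val('a') - val('d') = 1 - 4 = -3
  B^(n-1-k) = 11^2 mod 97 = 24
  Delta = -3 * 24 mod 97 = 25

Answer: 25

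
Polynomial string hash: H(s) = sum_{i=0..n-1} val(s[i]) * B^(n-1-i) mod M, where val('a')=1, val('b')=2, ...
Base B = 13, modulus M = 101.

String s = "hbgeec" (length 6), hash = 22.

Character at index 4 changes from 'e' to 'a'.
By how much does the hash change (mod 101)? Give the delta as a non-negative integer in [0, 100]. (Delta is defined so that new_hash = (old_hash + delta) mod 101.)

Delta formula: (val(new) - val(old)) * B^(n-1-k) mod M
  val('a') - val('e') = 1 - 5 = -4
  B^(n-1-k) = 13^1 mod 101 = 13
  Delta = -4 * 13 mod 101 = 49

Answer: 49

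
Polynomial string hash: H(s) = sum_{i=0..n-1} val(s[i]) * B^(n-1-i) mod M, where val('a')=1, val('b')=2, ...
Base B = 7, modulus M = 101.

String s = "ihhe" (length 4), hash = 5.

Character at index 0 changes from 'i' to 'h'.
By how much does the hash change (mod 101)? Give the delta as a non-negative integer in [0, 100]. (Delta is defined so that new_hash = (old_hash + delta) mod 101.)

Answer: 61

Derivation:
Delta formula: (val(new) - val(old)) * B^(n-1-k) mod M
  val('h') - val('i') = 8 - 9 = -1
  B^(n-1-k) = 7^3 mod 101 = 40
  Delta = -1 * 40 mod 101 = 61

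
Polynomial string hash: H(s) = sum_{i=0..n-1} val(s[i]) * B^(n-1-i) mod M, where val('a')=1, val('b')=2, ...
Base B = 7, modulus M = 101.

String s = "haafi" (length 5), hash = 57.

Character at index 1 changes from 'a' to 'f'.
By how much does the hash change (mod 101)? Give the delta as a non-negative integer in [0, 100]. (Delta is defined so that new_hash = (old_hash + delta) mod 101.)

Delta formula: (val(new) - val(old)) * B^(n-1-k) mod M
  val('f') - val('a') = 6 - 1 = 5
  B^(n-1-k) = 7^3 mod 101 = 40
  Delta = 5 * 40 mod 101 = 99

Answer: 99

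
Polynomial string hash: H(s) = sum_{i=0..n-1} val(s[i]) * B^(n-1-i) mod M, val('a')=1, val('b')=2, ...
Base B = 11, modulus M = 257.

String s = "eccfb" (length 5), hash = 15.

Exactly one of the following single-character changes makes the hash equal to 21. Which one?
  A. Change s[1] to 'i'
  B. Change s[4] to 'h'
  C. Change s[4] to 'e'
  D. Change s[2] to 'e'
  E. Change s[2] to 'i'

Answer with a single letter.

Answer: B

Derivation:
Option A: s[1]='c'->'i', delta=(9-3)*11^3 mod 257 = 19, hash=15+19 mod 257 = 34
Option B: s[4]='b'->'h', delta=(8-2)*11^0 mod 257 = 6, hash=15+6 mod 257 = 21 <-- target
Option C: s[4]='b'->'e', delta=(5-2)*11^0 mod 257 = 3, hash=15+3 mod 257 = 18
Option D: s[2]='c'->'e', delta=(5-3)*11^2 mod 257 = 242, hash=15+242 mod 257 = 0
Option E: s[2]='c'->'i', delta=(9-3)*11^2 mod 257 = 212, hash=15+212 mod 257 = 227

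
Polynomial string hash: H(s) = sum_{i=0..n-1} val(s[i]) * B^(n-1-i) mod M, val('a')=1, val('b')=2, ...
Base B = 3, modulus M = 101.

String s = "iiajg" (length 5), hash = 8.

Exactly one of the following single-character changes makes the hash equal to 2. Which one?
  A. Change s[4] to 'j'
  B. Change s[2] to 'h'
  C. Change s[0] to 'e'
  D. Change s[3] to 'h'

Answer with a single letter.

Option A: s[4]='g'->'j', delta=(10-7)*3^0 mod 101 = 3, hash=8+3 mod 101 = 11
Option B: s[2]='a'->'h', delta=(8-1)*3^2 mod 101 = 63, hash=8+63 mod 101 = 71
Option C: s[0]='i'->'e', delta=(5-9)*3^4 mod 101 = 80, hash=8+80 mod 101 = 88
Option D: s[3]='j'->'h', delta=(8-10)*3^1 mod 101 = 95, hash=8+95 mod 101 = 2 <-- target

Answer: D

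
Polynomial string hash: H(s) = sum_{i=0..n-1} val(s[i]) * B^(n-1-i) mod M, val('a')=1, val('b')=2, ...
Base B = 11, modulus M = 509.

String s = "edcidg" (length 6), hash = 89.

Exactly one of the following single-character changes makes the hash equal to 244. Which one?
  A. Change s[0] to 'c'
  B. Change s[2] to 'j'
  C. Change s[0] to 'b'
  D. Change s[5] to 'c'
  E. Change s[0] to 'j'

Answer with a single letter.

Option A: s[0]='e'->'c', delta=(3-5)*11^5 mod 509 = 95, hash=89+95 mod 509 = 184
Option B: s[2]='c'->'j', delta=(10-3)*11^3 mod 509 = 155, hash=89+155 mod 509 = 244 <-- target
Option C: s[0]='e'->'b', delta=(2-5)*11^5 mod 509 = 397, hash=89+397 mod 509 = 486
Option D: s[5]='g'->'c', delta=(3-7)*11^0 mod 509 = 505, hash=89+505 mod 509 = 85
Option E: s[0]='e'->'j', delta=(10-5)*11^5 mod 509 = 17, hash=89+17 mod 509 = 106

Answer: B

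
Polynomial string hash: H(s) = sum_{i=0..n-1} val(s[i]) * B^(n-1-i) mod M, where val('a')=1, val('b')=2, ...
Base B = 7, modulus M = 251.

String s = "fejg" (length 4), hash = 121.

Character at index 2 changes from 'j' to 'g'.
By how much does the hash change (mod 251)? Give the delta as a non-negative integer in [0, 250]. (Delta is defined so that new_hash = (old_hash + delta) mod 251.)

Answer: 230

Derivation:
Delta formula: (val(new) - val(old)) * B^(n-1-k) mod M
  val('g') - val('j') = 7 - 10 = -3
  B^(n-1-k) = 7^1 mod 251 = 7
  Delta = -3 * 7 mod 251 = 230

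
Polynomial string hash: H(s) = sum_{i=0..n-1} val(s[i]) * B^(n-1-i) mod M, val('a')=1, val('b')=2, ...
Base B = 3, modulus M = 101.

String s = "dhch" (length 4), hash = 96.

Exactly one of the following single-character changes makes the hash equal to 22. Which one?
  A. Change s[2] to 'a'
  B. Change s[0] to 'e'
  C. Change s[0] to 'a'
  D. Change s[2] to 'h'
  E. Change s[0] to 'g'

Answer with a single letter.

Answer: B

Derivation:
Option A: s[2]='c'->'a', delta=(1-3)*3^1 mod 101 = 95, hash=96+95 mod 101 = 90
Option B: s[0]='d'->'e', delta=(5-4)*3^3 mod 101 = 27, hash=96+27 mod 101 = 22 <-- target
Option C: s[0]='d'->'a', delta=(1-4)*3^3 mod 101 = 20, hash=96+20 mod 101 = 15
Option D: s[2]='c'->'h', delta=(8-3)*3^1 mod 101 = 15, hash=96+15 mod 101 = 10
Option E: s[0]='d'->'g', delta=(7-4)*3^3 mod 101 = 81, hash=96+81 mod 101 = 76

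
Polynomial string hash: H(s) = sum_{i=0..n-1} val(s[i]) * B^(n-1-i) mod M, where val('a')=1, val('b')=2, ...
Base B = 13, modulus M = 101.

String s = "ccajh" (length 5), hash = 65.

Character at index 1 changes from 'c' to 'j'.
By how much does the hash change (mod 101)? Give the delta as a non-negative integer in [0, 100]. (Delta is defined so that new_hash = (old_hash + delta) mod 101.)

Delta formula: (val(new) - val(old)) * B^(n-1-k) mod M
  val('j') - val('c') = 10 - 3 = 7
  B^(n-1-k) = 13^3 mod 101 = 76
  Delta = 7 * 76 mod 101 = 27

Answer: 27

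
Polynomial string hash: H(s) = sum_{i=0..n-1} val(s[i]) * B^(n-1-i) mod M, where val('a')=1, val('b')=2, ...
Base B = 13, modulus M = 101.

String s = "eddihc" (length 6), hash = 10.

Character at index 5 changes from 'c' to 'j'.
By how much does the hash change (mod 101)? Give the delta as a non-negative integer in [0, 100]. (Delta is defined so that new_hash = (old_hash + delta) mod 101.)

Answer: 7

Derivation:
Delta formula: (val(new) - val(old)) * B^(n-1-k) mod M
  val('j') - val('c') = 10 - 3 = 7
  B^(n-1-k) = 13^0 mod 101 = 1
  Delta = 7 * 1 mod 101 = 7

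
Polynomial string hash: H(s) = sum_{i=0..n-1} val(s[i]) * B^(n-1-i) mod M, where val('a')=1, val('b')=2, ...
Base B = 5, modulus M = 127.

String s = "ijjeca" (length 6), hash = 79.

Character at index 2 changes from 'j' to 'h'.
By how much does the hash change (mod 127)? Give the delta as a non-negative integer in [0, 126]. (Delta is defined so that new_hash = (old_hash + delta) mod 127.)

Answer: 4

Derivation:
Delta formula: (val(new) - val(old)) * B^(n-1-k) mod M
  val('h') - val('j') = 8 - 10 = -2
  B^(n-1-k) = 5^3 mod 127 = 125
  Delta = -2 * 125 mod 127 = 4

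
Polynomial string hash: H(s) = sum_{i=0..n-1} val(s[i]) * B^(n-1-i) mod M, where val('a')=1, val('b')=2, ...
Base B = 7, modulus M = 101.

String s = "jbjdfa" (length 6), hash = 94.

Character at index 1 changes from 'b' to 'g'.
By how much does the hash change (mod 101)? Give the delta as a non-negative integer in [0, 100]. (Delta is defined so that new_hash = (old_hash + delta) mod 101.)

Delta formula: (val(new) - val(old)) * B^(n-1-k) mod M
  val('g') - val('b') = 7 - 2 = 5
  B^(n-1-k) = 7^4 mod 101 = 78
  Delta = 5 * 78 mod 101 = 87

Answer: 87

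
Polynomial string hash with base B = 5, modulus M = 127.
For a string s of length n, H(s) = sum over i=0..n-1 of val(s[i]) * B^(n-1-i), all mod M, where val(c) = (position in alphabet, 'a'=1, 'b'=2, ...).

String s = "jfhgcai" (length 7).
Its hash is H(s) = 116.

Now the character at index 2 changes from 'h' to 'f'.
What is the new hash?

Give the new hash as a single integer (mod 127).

val('h') = 8, val('f') = 6
Position k = 2, exponent = n-1-k = 4
B^4 mod M = 5^4 mod 127 = 117
Delta = (6 - 8) * 117 mod 127 = 20
New hash = (116 + 20) mod 127 = 9

Answer: 9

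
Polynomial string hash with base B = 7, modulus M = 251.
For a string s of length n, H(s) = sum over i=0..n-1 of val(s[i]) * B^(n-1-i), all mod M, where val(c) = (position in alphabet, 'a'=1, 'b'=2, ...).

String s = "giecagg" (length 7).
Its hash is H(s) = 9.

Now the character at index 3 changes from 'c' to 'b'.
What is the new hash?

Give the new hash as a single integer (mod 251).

val('c') = 3, val('b') = 2
Position k = 3, exponent = n-1-k = 3
B^3 mod M = 7^3 mod 251 = 92
Delta = (2 - 3) * 92 mod 251 = 159
New hash = (9 + 159) mod 251 = 168

Answer: 168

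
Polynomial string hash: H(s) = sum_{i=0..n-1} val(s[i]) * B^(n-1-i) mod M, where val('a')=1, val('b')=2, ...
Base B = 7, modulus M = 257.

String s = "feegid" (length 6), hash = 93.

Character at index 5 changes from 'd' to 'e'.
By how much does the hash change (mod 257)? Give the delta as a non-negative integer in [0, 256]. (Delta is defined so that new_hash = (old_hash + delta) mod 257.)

Answer: 1

Derivation:
Delta formula: (val(new) - val(old)) * B^(n-1-k) mod M
  val('e') - val('d') = 5 - 4 = 1
  B^(n-1-k) = 7^0 mod 257 = 1
  Delta = 1 * 1 mod 257 = 1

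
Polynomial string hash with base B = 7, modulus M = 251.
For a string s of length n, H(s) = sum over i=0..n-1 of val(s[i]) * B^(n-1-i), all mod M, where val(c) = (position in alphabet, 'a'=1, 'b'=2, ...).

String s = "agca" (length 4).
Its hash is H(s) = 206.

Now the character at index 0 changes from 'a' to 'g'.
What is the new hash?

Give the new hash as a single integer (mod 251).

val('a') = 1, val('g') = 7
Position k = 0, exponent = n-1-k = 3
B^3 mod M = 7^3 mod 251 = 92
Delta = (7 - 1) * 92 mod 251 = 50
New hash = (206 + 50) mod 251 = 5

Answer: 5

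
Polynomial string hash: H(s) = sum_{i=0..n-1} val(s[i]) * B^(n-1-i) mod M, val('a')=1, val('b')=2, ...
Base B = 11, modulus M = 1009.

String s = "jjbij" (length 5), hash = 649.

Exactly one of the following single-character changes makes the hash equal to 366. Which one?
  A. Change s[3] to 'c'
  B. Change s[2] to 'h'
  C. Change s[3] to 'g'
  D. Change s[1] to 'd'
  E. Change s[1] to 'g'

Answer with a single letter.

Answer: B

Derivation:
Option A: s[3]='i'->'c', delta=(3-9)*11^1 mod 1009 = 943, hash=649+943 mod 1009 = 583
Option B: s[2]='b'->'h', delta=(8-2)*11^2 mod 1009 = 726, hash=649+726 mod 1009 = 366 <-- target
Option C: s[3]='i'->'g', delta=(7-9)*11^1 mod 1009 = 987, hash=649+987 mod 1009 = 627
Option D: s[1]='j'->'d', delta=(4-10)*11^3 mod 1009 = 86, hash=649+86 mod 1009 = 735
Option E: s[1]='j'->'g', delta=(7-10)*11^3 mod 1009 = 43, hash=649+43 mod 1009 = 692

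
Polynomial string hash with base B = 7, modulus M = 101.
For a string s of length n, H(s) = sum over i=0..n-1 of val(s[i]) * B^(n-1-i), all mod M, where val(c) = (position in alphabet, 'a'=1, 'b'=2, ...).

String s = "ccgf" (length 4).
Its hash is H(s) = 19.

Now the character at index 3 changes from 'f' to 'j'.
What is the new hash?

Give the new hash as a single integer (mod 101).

Answer: 23

Derivation:
val('f') = 6, val('j') = 10
Position k = 3, exponent = n-1-k = 0
B^0 mod M = 7^0 mod 101 = 1
Delta = (10 - 6) * 1 mod 101 = 4
New hash = (19 + 4) mod 101 = 23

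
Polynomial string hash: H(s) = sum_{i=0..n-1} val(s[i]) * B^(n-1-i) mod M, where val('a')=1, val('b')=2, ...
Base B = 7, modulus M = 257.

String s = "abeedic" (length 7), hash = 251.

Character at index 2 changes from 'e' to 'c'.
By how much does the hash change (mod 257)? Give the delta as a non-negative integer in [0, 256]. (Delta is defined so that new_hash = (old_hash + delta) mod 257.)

Answer: 81

Derivation:
Delta formula: (val(new) - val(old)) * B^(n-1-k) mod M
  val('c') - val('e') = 3 - 5 = -2
  B^(n-1-k) = 7^4 mod 257 = 88
  Delta = -2 * 88 mod 257 = 81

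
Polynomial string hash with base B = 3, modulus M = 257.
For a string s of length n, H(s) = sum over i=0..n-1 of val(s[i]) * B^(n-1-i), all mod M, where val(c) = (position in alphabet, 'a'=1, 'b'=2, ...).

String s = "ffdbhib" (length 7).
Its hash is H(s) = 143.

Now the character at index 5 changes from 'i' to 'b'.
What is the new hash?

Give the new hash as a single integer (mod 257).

Answer: 122

Derivation:
val('i') = 9, val('b') = 2
Position k = 5, exponent = n-1-k = 1
B^1 mod M = 3^1 mod 257 = 3
Delta = (2 - 9) * 3 mod 257 = 236
New hash = (143 + 236) mod 257 = 122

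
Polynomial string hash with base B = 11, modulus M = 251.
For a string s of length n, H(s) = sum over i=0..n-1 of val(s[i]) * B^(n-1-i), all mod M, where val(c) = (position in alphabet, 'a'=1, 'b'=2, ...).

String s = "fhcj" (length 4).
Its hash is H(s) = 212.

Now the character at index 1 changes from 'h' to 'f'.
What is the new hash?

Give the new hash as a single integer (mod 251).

val('h') = 8, val('f') = 6
Position k = 1, exponent = n-1-k = 2
B^2 mod M = 11^2 mod 251 = 121
Delta = (6 - 8) * 121 mod 251 = 9
New hash = (212 + 9) mod 251 = 221

Answer: 221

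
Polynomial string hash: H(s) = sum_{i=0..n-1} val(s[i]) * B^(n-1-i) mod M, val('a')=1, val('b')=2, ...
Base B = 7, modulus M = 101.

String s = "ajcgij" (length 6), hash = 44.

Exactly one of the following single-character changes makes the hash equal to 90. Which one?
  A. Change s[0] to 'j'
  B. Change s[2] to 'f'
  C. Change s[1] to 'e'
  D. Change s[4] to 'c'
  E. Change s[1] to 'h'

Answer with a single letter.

Option A: s[0]='a'->'j', delta=(10-1)*7^5 mod 101 = 66, hash=44+66 mod 101 = 9
Option B: s[2]='c'->'f', delta=(6-3)*7^3 mod 101 = 19, hash=44+19 mod 101 = 63
Option C: s[1]='j'->'e', delta=(5-10)*7^4 mod 101 = 14, hash=44+14 mod 101 = 58
Option D: s[4]='i'->'c', delta=(3-9)*7^1 mod 101 = 59, hash=44+59 mod 101 = 2
Option E: s[1]='j'->'h', delta=(8-10)*7^4 mod 101 = 46, hash=44+46 mod 101 = 90 <-- target

Answer: E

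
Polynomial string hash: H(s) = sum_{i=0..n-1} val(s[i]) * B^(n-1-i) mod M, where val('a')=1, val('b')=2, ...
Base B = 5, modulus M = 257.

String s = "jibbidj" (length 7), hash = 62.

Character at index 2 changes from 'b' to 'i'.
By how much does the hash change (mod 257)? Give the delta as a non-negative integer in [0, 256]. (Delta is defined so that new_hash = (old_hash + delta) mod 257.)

Delta formula: (val(new) - val(old)) * B^(n-1-k) mod M
  val('i') - val('b') = 9 - 2 = 7
  B^(n-1-k) = 5^4 mod 257 = 111
  Delta = 7 * 111 mod 257 = 6

Answer: 6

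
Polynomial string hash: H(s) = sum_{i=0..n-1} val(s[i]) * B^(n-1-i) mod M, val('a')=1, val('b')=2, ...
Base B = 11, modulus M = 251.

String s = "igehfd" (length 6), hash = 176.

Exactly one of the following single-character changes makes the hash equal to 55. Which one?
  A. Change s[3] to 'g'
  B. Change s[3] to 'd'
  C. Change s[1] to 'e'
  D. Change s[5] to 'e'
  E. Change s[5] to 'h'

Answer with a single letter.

Option A: s[3]='h'->'g', delta=(7-8)*11^2 mod 251 = 130, hash=176+130 mod 251 = 55 <-- target
Option B: s[3]='h'->'d', delta=(4-8)*11^2 mod 251 = 18, hash=176+18 mod 251 = 194
Option C: s[1]='g'->'e', delta=(5-7)*11^4 mod 251 = 85, hash=176+85 mod 251 = 10
Option D: s[5]='d'->'e', delta=(5-4)*11^0 mod 251 = 1, hash=176+1 mod 251 = 177
Option E: s[5]='d'->'h', delta=(8-4)*11^0 mod 251 = 4, hash=176+4 mod 251 = 180

Answer: A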